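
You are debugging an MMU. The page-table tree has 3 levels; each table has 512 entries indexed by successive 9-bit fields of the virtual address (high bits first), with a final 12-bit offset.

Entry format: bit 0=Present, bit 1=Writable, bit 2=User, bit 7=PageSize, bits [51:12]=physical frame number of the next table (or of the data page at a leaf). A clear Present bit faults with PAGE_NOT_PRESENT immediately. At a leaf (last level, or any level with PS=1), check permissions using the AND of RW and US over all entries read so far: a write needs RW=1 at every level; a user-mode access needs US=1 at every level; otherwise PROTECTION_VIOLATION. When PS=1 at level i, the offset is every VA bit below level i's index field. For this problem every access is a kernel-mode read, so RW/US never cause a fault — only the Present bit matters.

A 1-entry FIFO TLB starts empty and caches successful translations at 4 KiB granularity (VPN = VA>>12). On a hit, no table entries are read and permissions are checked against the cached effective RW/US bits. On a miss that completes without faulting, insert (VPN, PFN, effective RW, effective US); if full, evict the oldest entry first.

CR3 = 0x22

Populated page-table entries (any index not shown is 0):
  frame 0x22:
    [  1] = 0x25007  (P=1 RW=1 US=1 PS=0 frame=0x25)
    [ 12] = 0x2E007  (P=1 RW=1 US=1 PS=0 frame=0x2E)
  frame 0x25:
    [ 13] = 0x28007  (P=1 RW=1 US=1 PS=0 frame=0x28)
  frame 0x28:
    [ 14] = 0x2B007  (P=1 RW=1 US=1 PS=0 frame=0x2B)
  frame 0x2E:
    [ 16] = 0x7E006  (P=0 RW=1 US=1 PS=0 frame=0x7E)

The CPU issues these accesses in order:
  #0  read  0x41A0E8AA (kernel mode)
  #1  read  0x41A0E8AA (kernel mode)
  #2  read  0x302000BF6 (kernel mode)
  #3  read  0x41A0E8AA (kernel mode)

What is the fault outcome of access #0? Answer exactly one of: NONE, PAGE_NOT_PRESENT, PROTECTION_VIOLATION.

Trace:
#0 VA=0x41A0E8AA (r,kernel):
  L0 @0x22[1] → 0x25007  P=1,RW=1,US=1,PS=0
  L1 @0x25[13] → 0x28007  P=1,RW=1,US=1,PS=0
  L2 @0x28[14] → 0x2B007  P=1,RW=1,US=1,PS=0
  → PA=0x2B8AA  (3 entries read)
#1 VA=0x41A0E8AA (r,kernel):
  TLB hit vpn=0x41A0E → PA=0x2B8AA
#2 VA=0x302000BF6 (r,kernel):
  L0 @0x22[12] → 0x2E007  P=1,RW=1,US=1,PS=0
  L1 @0x2E[16] → 0x7E006  P=0,RW=1,US=1,PS=0
  ✗ PAGE_NOT_PRESENT  [2 reads]
#3 VA=0x41A0E8AA (r,kernel):
  TLB hit vpn=0x41A0E → PA=0x2B8AA

Access #0 fault: NONE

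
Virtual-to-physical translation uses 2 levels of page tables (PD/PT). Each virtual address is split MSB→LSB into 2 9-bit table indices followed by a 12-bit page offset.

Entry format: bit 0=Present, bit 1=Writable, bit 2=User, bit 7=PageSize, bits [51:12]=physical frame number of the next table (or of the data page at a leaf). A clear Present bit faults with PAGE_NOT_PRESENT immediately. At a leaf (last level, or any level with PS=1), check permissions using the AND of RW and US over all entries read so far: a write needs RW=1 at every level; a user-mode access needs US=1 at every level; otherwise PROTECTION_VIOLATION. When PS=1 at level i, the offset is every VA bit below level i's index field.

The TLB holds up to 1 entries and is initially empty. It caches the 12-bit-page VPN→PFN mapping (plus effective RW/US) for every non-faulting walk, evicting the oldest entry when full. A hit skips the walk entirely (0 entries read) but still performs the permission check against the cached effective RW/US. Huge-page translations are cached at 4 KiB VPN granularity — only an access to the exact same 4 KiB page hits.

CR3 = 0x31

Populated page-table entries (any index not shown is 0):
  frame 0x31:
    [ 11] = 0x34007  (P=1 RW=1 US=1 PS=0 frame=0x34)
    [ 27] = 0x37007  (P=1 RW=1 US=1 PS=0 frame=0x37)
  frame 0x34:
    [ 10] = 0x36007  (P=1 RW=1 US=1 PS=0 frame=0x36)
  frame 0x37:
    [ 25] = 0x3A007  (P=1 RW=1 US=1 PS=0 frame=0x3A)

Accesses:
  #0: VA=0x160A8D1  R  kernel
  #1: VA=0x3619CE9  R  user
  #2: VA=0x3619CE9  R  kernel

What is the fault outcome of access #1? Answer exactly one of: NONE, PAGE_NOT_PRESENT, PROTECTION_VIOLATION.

Walk each access:
#0 VA=0x160A8D1 (r,kernel):
  L0 @0x31[11] → 0x34007  P=1,RW=1,US=1,PS=0
  L1 @0x34[10] → 0x36007  P=1,RW=1,US=1,PS=0
  ⇒ phys 0x368D1  [2 reads]
#1 VA=0x3619CE9 (r,user):
  L0 @0x31[27] → 0x37007  P=1,RW=1,US=1,PS=0
  L1 @0x37[25] → 0x3A007  P=1,RW=1,US=1,PS=0
  ⇒ phys 0x3ACE9  [2 reads]
#2 VA=0x3619CE9 (r,kernel):
  TLB hit vpn=0x3619 → PA=0x3ACE9

Access #1 fault: NONE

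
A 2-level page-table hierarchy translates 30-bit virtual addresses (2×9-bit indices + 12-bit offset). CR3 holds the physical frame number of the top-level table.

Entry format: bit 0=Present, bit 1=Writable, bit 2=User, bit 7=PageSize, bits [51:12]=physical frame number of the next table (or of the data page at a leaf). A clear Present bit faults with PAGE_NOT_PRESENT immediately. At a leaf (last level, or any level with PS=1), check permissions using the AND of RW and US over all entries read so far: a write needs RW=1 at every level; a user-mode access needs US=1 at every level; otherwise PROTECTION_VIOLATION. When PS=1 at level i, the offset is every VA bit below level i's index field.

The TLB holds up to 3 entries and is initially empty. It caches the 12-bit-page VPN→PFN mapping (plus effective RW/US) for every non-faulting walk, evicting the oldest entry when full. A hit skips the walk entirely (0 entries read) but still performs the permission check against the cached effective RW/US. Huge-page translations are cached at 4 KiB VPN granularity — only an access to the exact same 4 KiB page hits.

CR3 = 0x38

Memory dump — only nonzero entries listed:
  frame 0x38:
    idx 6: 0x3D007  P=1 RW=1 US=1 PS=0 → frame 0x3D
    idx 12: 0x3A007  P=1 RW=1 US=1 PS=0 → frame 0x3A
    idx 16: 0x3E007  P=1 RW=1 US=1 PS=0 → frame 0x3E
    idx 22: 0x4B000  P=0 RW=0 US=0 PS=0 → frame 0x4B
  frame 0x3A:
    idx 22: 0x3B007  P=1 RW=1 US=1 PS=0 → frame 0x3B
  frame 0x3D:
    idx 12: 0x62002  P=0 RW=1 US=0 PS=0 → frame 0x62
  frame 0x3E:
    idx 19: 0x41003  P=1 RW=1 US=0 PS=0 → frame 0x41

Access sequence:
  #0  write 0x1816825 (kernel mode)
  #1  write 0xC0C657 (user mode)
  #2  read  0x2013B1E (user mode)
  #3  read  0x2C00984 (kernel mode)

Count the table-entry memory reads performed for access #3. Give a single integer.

Trace:
#0 VA=0x1816825 (w,kernel):
  [0] read 0x38 idx=12: raw=0x3A007 flags P=1 W=1 U=1 S=0
  [1] read 0x3A idx=22: raw=0x3B007 flags P=1 W=1 U=1 S=0
  ⇒ phys 0x3B825  [2 reads]
#1 VA=0xC0C657 (w,user):
  [0] read 0x38 idx=6: raw=0x3D007 flags P=1 W=1 U=1 S=0
  [1] read 0x3D idx=12: raw=0x62002 flags P=0 W=1 U=0 S=0
  ⇒ fault: PAGE_NOT_PRESENT  — 2 lookups
#2 VA=0x2013B1E (r,user):
  [0] read 0x38 idx=16: raw=0x3E007 flags P=1 W=1 U=1 S=0
  [1] read 0x3E idx=19: raw=0x41003 flags P=1 W=1 U=0 S=0
  ⇒ fault: PROTECTION_VIOLATION  — 2 lookups
#3 VA=0x2C00984 (r,kernel):
  [0] read 0x38 idx=22: raw=0x4B000 flags P=0 W=0 U=0 S=0
  ⇒ fault: PAGE_NOT_PRESENT  — 1 lookups

Entries read for #3: 1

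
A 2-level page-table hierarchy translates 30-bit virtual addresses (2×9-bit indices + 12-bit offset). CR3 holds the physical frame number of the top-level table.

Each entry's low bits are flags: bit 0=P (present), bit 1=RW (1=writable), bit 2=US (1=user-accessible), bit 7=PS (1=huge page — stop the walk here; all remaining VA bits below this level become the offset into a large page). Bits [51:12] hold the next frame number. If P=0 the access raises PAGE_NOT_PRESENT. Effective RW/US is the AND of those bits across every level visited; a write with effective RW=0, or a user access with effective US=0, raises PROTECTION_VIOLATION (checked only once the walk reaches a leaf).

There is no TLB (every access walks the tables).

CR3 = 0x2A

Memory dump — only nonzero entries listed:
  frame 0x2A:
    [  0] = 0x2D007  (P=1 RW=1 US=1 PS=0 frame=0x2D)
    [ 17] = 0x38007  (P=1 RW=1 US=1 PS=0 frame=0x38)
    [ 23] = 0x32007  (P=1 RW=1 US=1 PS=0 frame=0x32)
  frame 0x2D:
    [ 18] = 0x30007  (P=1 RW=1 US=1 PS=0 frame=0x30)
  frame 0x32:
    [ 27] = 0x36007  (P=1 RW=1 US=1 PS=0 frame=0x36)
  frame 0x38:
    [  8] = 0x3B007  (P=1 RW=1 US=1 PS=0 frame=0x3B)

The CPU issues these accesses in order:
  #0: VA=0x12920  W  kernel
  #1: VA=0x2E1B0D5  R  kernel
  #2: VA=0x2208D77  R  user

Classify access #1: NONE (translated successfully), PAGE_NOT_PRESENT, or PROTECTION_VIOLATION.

Trace:
#0 VA=0x12920 (w,kernel):
  L0 @0x2A[0] → 0x2D007  P=1,RW=1,US=1,PS=0
  L1 @0x2D[18] → 0x30007  P=1,RW=1,US=1,PS=0
  → PA=0x30920  (2 entries read)
#1 VA=0x2E1B0D5 (r,kernel):
  L0 @0x2A[23] → 0x32007  P=1,RW=1,US=1,PS=0
  L1 @0x32[27] → 0x36007  P=1,RW=1,US=1,PS=0
  → PA=0x360D5  (2 entries read)
#2 VA=0x2208D77 (r,user):
  L0 @0x2A[17] → 0x38007  P=1,RW=1,US=1,PS=0
  L1 @0x38[8] → 0x3B007  P=1,RW=1,US=1,PS=0
  → PA=0x3BD77  (2 entries read)

Access #1 fault: NONE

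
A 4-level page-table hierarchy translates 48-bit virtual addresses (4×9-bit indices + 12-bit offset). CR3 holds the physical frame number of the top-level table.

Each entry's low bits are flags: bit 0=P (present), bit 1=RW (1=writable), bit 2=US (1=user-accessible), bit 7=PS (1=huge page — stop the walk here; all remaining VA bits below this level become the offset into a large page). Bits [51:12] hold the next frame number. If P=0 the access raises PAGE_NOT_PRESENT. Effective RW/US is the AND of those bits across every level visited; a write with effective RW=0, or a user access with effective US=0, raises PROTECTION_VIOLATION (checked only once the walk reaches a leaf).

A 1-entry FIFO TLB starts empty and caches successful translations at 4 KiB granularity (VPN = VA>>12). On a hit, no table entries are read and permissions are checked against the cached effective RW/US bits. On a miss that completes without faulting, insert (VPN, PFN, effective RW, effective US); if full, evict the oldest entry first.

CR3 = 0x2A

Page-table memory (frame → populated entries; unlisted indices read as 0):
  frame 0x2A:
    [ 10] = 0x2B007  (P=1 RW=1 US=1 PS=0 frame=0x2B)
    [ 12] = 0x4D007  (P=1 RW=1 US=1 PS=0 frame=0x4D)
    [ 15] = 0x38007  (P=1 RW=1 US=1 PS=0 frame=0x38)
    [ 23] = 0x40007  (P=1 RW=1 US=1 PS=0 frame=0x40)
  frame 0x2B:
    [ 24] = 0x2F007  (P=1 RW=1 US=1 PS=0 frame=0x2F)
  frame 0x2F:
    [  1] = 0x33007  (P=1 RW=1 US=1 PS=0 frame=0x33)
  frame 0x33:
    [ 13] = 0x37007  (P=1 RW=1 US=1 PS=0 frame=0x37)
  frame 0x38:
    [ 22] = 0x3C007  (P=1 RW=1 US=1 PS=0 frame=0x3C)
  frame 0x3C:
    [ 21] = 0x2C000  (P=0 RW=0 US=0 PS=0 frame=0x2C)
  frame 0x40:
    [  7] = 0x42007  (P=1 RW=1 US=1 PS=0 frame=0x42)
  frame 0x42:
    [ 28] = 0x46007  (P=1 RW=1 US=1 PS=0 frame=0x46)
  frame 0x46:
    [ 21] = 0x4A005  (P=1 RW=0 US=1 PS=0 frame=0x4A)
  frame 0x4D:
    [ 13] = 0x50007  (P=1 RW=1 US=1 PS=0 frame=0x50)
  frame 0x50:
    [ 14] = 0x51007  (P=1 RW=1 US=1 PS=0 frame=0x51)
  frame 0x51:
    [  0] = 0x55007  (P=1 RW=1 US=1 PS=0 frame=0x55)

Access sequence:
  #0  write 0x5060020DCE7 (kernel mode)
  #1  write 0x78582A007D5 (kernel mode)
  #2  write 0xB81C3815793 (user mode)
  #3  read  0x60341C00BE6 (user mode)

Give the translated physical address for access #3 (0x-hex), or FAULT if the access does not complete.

Per-access translation:
#0 VA=0x5060020DCE7 (w,kernel):
  L0: frame=0x2A idx=10 entry=0x2B007 [P=1 RW=1 US=1 PS=0]
  L1: frame=0x2B idx=24 entry=0x2F007 [P=1 RW=1 US=1 PS=0]
  L2: frame=0x2F idx=1 entry=0x33007 [P=1 RW=1 US=1 PS=0]
  L3: frame=0x33 idx=13 entry=0x37007 [P=1 RW=1 US=1 PS=0]
  ⇒ phys 0x37CE7  [4 reads]
#1 VA=0x78582A007D5 (w,kernel):
  L0: frame=0x2A idx=15 entry=0x38007 [P=1 RW=1 US=1 PS=0]
  L1: frame=0x38 idx=22 entry=0x3C007 [P=1 RW=1 US=1 PS=0]
  L2: frame=0x3C idx=21 entry=0x2C000 [P=0 RW=0 US=0 PS=0]
  ✗ PAGE_NOT_PRESENT  [3 reads]
#2 VA=0xB81C3815793 (w,user):
  L0: frame=0x2A idx=23 entry=0x40007 [P=1 RW=1 US=1 PS=0]
  L1: frame=0x40 idx=7 entry=0x42007 [P=1 RW=1 US=1 PS=0]
  L2: frame=0x42 idx=28 entry=0x46007 [P=1 RW=1 US=1 PS=0]
  L3: frame=0x46 idx=21 entry=0x4A005 [P=1 RW=0 US=1 PS=0]
  ✗ PROTECTION_VIOLATION  [4 reads]
#3 VA=0x60341C00BE6 (r,user):
  L0: frame=0x2A idx=12 entry=0x4D007 [P=1 RW=1 US=1 PS=0]
  L1: frame=0x4D idx=13 entry=0x50007 [P=1 RW=1 US=1 PS=0]
  L2: frame=0x50 idx=14 entry=0x51007 [P=1 RW=1 US=1 PS=0]
  L3: frame=0x51 idx=0 entry=0x55007 [P=1 RW=1 US=1 PS=0]
  ⇒ phys 0x55BE6  [4 reads]

Access #3 PA: 0x55BE6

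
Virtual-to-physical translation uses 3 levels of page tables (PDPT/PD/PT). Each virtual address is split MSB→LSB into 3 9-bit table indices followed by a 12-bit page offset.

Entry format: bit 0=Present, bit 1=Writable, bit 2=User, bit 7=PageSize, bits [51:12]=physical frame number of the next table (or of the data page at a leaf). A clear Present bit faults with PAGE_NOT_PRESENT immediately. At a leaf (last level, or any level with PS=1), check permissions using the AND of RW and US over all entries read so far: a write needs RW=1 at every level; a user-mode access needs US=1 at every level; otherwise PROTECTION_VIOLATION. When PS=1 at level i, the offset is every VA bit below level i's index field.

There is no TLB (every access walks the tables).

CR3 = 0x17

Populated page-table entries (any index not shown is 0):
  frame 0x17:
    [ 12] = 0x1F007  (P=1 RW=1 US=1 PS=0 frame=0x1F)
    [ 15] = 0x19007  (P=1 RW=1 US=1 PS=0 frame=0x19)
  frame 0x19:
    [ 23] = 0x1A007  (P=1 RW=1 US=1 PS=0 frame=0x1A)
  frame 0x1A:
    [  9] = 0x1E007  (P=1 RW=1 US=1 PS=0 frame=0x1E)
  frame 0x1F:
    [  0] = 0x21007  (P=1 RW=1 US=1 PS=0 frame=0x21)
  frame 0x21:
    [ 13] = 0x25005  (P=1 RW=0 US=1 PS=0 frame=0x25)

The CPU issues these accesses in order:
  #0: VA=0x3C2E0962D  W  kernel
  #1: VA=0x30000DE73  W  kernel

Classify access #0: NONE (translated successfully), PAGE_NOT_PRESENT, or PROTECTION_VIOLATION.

Walk each access:
#0 VA=0x3C2E0962D (w,kernel):
  L0 @0x17[15] → 0x19007  P=1,RW=1,US=1,PS=0
  L1 @0x19[23] → 0x1A007  P=1,RW=1,US=1,PS=0
  L2 @0x1A[9] → 0x1E007  P=1,RW=1,US=1,PS=0
  ⇒ phys 0x1E62D  [3 reads]
#1 VA=0x30000DE73 (w,kernel):
  L0 @0x17[12] → 0x1F007  P=1,RW=1,US=1,PS=0
  L1 @0x1F[0] → 0x21007  P=1,RW=1,US=1,PS=0
  L2 @0x21[13] → 0x25005  P=1,RW=0,US=1,PS=0
  ⇒ fault: PROTECTION_VIOLATION  — 3 lookups

Access #0 fault: NONE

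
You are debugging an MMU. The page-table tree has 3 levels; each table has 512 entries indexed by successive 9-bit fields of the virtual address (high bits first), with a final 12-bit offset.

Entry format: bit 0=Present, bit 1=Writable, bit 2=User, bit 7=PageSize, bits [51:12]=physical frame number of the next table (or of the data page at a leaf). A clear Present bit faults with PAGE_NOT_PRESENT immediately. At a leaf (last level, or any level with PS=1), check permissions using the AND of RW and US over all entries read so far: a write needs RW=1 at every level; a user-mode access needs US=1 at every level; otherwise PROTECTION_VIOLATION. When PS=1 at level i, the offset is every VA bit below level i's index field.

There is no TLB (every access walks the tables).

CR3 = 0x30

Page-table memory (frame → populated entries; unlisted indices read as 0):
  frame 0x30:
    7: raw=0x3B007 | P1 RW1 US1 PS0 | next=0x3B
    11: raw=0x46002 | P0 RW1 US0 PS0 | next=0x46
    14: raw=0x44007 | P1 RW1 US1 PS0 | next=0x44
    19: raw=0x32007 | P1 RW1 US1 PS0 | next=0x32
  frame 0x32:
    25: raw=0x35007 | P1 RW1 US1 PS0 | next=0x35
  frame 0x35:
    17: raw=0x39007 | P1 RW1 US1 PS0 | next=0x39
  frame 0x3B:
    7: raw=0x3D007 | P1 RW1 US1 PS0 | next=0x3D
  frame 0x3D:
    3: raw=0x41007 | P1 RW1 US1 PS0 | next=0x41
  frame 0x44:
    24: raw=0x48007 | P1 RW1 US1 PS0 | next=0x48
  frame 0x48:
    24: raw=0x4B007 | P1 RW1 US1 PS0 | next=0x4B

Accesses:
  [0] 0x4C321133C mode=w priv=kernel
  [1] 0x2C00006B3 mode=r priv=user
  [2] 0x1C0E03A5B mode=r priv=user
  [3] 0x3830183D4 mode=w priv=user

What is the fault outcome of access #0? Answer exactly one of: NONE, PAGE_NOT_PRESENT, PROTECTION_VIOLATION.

Per-access translation:
#0 VA=0x4C321133C (w,kernel):
  [0] read 0x30 idx=19: raw=0x32007 flags P=1 W=1 U=1 S=0
  [1] read 0x32 idx=25: raw=0x35007 flags P=1 W=1 U=1 S=0
  [2] read 0x35 idx=17: raw=0x39007 flags P=1 W=1 U=1 S=0
  ✓ 0x3933C  — 3 lookups
#1 VA=0x2C00006B3 (r,user):
  [0] read 0x30 idx=11: raw=0x46002 flags P=0 W=1 U=0 S=0
  → PAGE_NOT_PRESENT  (1 entries read)
#2 VA=0x1C0E03A5B (r,user):
  [0] read 0x30 idx=7: raw=0x3B007 flags P=1 W=1 U=1 S=0
  [1] read 0x3B idx=7: raw=0x3D007 flags P=1 W=1 U=1 S=0
  [2] read 0x3D idx=3: raw=0x41007 flags P=1 W=1 U=1 S=0
  ✓ 0x41A5B  — 3 lookups
#3 VA=0x3830183D4 (w,user):
  [0] read 0x30 idx=14: raw=0x44007 flags P=1 W=1 U=1 S=0
  [1] read 0x44 idx=24: raw=0x48007 flags P=1 W=1 U=1 S=0
  [2] read 0x48 idx=24: raw=0x4B007 flags P=1 W=1 U=1 S=0
  ✓ 0x4B3D4  — 3 lookups

Access #0 fault: NONE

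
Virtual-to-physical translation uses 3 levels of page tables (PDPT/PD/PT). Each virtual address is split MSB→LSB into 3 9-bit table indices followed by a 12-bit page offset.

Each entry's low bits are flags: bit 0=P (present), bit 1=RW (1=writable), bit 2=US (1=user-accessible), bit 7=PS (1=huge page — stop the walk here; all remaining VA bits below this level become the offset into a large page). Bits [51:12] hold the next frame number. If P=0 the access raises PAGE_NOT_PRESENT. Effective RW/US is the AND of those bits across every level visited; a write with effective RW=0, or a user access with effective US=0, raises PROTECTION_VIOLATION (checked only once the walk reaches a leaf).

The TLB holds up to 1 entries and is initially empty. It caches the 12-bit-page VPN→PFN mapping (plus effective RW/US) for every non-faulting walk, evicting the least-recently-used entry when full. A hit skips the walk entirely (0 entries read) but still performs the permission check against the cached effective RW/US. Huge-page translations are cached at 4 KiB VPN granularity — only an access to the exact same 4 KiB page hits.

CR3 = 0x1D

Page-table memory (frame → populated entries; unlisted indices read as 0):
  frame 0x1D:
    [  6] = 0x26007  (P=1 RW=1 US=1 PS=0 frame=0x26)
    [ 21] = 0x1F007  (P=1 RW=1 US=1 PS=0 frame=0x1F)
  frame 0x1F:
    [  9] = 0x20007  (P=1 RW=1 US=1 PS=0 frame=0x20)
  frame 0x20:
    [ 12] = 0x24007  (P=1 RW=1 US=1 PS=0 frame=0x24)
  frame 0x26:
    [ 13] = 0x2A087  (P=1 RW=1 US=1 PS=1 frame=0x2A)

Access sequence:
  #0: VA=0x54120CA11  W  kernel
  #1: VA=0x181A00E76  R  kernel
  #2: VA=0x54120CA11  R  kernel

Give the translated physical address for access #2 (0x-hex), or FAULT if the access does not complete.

Walk each access:
#0 VA=0x54120CA11 (w,kernel):
  L0: frame=0x1D idx=21 entry=0x1F007 [P=1 RW=1 US=1 PS=0]
  L1: frame=0x1F idx=9 entry=0x20007 [P=1 RW=1 US=1 PS=0]
  L2: frame=0x20 idx=12 entry=0x24007 [P=1 RW=1 US=1 PS=0]
  → PA=0x24A11  (3 entries read)
#1 VA=0x181A00E76 (r,kernel):
  L0: frame=0x1D idx=6 entry=0x26007 [P=1 RW=1 US=1 PS=0]
  L1: frame=0x26 idx=13 entry=0x2A087 [P=1 RW=1 US=1 PS=1]
  → PA=0x2AE76 (huge @L1)  (2 entries read)
#2 VA=0x54120CA11 (r,kernel):
  L0: frame=0x1D idx=21 entry=0x1F007 [P=1 RW=1 US=1 PS=0]
  L1: frame=0x1F idx=9 entry=0x20007 [P=1 RW=1 US=1 PS=0]
  L2: frame=0x20 idx=12 entry=0x24007 [P=1 RW=1 US=1 PS=0]
  → PA=0x24A11  (3 entries read)

Access #2 PA: 0x24A11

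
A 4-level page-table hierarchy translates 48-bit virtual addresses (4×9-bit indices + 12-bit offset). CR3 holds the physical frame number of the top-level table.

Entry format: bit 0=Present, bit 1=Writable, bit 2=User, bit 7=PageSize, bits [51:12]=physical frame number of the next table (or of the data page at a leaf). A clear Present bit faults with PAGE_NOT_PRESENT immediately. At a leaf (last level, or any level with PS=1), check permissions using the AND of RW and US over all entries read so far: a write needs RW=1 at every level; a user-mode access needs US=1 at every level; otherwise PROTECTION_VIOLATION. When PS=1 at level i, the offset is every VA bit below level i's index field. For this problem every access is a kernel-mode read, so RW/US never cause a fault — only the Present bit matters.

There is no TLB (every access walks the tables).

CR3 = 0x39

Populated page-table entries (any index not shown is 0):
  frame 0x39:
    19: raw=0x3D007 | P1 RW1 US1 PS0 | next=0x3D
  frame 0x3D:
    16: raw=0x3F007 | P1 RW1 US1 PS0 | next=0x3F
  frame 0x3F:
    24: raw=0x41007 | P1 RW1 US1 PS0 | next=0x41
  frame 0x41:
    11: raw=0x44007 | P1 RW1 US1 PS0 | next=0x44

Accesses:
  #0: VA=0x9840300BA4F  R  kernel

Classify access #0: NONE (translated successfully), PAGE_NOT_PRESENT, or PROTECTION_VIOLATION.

Trace:
#0 VA=0x9840300BA4F (r,kernel):
  [0] read 0x39 idx=19: raw=0x3D007 flags P=1 W=1 U=1 S=0
  [1] read 0x3D idx=16: raw=0x3F007 flags P=1 W=1 U=1 S=0
  [2] read 0x3F idx=24: raw=0x41007 flags P=1 W=1 U=1 S=0
  [3] read 0x41 idx=11: raw=0x44007 flags P=1 W=1 U=1 S=0
  ✓ 0x44A4F  — 4 lookups

Access #0 fault: NONE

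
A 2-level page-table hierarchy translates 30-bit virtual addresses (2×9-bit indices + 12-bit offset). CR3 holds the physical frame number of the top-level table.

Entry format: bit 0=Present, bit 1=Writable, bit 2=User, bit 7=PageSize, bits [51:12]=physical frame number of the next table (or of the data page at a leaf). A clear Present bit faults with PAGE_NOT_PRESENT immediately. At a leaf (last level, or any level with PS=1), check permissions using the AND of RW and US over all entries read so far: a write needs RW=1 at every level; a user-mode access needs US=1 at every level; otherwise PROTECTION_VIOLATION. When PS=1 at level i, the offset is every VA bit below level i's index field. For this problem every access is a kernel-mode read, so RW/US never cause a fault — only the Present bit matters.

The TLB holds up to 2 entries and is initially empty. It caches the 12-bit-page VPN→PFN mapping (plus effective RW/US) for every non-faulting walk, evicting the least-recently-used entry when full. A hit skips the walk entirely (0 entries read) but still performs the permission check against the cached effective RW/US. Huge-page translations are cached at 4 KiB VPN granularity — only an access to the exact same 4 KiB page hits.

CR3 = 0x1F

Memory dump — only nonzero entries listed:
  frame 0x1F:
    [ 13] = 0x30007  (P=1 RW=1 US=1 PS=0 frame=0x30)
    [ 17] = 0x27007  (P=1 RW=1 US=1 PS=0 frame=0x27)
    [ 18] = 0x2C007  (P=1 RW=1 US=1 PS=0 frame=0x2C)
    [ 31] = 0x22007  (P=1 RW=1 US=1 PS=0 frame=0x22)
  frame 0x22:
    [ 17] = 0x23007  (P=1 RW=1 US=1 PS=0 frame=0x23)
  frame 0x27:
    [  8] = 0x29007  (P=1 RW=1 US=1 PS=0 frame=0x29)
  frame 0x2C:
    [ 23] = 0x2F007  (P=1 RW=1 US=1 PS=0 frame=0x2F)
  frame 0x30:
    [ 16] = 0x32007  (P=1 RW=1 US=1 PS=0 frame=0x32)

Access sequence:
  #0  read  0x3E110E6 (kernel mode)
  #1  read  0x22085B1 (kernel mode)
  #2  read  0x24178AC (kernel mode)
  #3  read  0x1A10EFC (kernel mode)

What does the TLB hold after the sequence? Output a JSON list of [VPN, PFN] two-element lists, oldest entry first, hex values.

Per-access translation:
#0 VA=0x3E110E6 (r,kernel):
  [0] read 0x1F idx=31: raw=0x22007 flags P=1 W=1 U=1 S=0
  [1] read 0x22 idx=17: raw=0x23007 flags P=1 W=1 U=1 S=0
  ⇒ phys 0x230E6  [2 reads]
#1 VA=0x22085B1 (r,kernel):
  [0] read 0x1F idx=17: raw=0x27007 flags P=1 W=1 U=1 S=0
  [1] read 0x27 idx=8: raw=0x29007 flags P=1 W=1 U=1 S=0
  ⇒ phys 0x295B1  [2 reads]
#2 VA=0x24178AC (r,kernel):
  [0] read 0x1F idx=18: raw=0x2C007 flags P=1 W=1 U=1 S=0
  [1] read 0x2C idx=23: raw=0x2F007 flags P=1 W=1 U=1 S=0
  ⇒ phys 0x2F8AC  [2 reads]
#3 VA=0x1A10EFC (r,kernel):
  [0] read 0x1F idx=13: raw=0x30007 flags P=1 W=1 U=1 S=0
  [1] read 0x30 idx=16: raw=0x32007 flags P=1 W=1 U=1 S=0
  ⇒ phys 0x32EFC  [2 reads]

TLB: [["0x2417", "0x2F"], ["0x1A10", "0x32"]]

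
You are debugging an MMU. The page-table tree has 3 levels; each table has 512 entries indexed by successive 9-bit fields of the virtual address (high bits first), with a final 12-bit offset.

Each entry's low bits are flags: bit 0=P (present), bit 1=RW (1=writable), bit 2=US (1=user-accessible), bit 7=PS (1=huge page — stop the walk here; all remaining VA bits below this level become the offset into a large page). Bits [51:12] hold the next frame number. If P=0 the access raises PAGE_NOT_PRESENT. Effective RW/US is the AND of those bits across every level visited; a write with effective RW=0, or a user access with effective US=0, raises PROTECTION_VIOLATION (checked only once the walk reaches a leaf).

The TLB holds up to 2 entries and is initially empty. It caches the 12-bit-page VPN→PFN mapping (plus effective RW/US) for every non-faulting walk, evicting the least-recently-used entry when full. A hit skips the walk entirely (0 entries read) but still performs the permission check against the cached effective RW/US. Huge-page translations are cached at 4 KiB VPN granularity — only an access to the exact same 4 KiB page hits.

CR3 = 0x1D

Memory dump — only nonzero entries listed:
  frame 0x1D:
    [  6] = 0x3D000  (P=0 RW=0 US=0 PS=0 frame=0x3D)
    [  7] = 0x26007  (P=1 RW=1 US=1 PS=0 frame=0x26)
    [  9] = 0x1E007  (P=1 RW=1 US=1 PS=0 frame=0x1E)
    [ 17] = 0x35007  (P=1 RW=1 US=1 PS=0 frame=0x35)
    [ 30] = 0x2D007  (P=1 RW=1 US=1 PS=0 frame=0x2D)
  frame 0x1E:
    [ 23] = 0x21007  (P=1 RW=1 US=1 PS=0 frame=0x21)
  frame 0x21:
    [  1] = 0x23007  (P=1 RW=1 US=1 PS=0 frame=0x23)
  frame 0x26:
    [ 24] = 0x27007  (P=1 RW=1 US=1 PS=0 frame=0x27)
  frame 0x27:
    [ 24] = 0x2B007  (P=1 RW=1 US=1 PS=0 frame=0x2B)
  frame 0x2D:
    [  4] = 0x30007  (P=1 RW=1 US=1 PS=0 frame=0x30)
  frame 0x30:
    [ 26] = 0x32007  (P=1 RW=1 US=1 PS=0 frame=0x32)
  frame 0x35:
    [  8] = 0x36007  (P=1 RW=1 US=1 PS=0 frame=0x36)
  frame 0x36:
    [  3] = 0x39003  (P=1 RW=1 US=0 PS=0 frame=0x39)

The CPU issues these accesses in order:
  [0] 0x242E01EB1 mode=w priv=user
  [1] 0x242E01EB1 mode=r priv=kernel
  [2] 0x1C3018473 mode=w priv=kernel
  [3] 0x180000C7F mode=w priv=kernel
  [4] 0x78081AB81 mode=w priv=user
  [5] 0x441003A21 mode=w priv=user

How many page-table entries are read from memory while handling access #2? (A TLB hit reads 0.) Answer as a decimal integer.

Walk each access:
#0 VA=0x242E01EB1 (w,user):
  [0] read 0x1D idx=9: raw=0x1E007 flags P=1 W=1 U=1 S=0
  [1] read 0x1E idx=23: raw=0x21007 flags P=1 W=1 U=1 S=0
  [2] read 0x21 idx=1: raw=0x23007 flags P=1 W=1 U=1 S=0
  ⇒ phys 0x23EB1  [3 reads]
#1 VA=0x242E01EB1 (r,kernel):
  TLB hit vpn=0x242E01 → PA=0x23EB1
#2 VA=0x1C3018473 (w,kernel):
  [0] read 0x1D idx=7: raw=0x26007 flags P=1 W=1 U=1 S=0
  [1] read 0x26 idx=24: raw=0x27007 flags P=1 W=1 U=1 S=0
  [2] read 0x27 idx=24: raw=0x2B007 flags P=1 W=1 U=1 S=0
  ⇒ phys 0x2B473  [3 reads]
#3 VA=0x180000C7F (w,kernel):
  [0] read 0x1D idx=6: raw=0x3D000 flags P=0 W=0 U=0 S=0
  ✗ PAGE_NOT_PRESENT  [1 reads]
#4 VA=0x78081AB81 (w,user):
  [0] read 0x1D idx=30: raw=0x2D007 flags P=1 W=1 U=1 S=0
  [1] read 0x2D idx=4: raw=0x30007 flags P=1 W=1 U=1 S=0
  [2] read 0x30 idx=26: raw=0x32007 flags P=1 W=1 U=1 S=0
  ⇒ phys 0x32B81  [3 reads]
#5 VA=0x441003A21 (w,user):
  [0] read 0x1D idx=17: raw=0x35007 flags P=1 W=1 U=1 S=0
  [1] read 0x35 idx=8: raw=0x36007 flags P=1 W=1 U=1 S=0
  [2] read 0x36 idx=3: raw=0x39003 flags P=1 W=1 U=0 S=0
  ✗ PROTECTION_VIOLATION  [3 reads]

Entries read for #2: 3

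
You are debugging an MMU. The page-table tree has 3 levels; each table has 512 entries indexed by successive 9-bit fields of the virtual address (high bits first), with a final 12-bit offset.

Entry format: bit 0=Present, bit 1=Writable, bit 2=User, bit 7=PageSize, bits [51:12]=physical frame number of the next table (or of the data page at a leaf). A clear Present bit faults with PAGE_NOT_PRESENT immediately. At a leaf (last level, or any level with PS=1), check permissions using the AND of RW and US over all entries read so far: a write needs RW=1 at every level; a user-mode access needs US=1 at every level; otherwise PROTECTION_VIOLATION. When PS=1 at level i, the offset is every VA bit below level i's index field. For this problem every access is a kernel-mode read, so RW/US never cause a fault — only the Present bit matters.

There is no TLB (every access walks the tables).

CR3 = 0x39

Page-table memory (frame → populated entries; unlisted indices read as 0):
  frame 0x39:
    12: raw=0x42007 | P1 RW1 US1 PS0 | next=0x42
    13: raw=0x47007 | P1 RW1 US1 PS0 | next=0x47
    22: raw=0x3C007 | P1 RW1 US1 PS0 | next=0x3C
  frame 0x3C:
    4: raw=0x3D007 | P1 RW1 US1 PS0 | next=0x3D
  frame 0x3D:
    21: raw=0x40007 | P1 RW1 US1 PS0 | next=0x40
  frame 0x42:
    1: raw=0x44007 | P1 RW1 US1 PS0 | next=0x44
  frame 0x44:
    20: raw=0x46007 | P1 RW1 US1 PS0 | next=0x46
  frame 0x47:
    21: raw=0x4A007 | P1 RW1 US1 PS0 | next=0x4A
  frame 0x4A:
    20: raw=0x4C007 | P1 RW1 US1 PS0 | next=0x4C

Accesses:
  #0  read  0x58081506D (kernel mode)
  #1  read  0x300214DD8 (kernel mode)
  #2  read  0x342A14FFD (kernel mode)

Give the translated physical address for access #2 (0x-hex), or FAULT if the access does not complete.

Trace:
#0 VA=0x58081506D (r,kernel):
  [0] read 0x39 idx=22: raw=0x3C007 flags P=1 W=1 U=1 S=0
  [1] read 0x3C idx=4: raw=0x3D007 flags P=1 W=1 U=1 S=0
  [2] read 0x3D idx=21: raw=0x40007 flags P=1 W=1 U=1 S=0
  ⇒ phys 0x4006D  [3 reads]
#1 VA=0x300214DD8 (r,kernel):
  [0] read 0x39 idx=12: raw=0x42007 flags P=1 W=1 U=1 S=0
  [1] read 0x42 idx=1: raw=0x44007 flags P=1 W=1 U=1 S=0
  [2] read 0x44 idx=20: raw=0x46007 flags P=1 W=1 U=1 S=0
  ⇒ phys 0x46DD8  [3 reads]
#2 VA=0x342A14FFD (r,kernel):
  [0] read 0x39 idx=13: raw=0x47007 flags P=1 W=1 U=1 S=0
  [1] read 0x47 idx=21: raw=0x4A007 flags P=1 W=1 U=1 S=0
  [2] read 0x4A idx=20: raw=0x4C007 flags P=1 W=1 U=1 S=0
  ⇒ phys 0x4CFFD  [3 reads]

Access #2 PA: 0x4CFFD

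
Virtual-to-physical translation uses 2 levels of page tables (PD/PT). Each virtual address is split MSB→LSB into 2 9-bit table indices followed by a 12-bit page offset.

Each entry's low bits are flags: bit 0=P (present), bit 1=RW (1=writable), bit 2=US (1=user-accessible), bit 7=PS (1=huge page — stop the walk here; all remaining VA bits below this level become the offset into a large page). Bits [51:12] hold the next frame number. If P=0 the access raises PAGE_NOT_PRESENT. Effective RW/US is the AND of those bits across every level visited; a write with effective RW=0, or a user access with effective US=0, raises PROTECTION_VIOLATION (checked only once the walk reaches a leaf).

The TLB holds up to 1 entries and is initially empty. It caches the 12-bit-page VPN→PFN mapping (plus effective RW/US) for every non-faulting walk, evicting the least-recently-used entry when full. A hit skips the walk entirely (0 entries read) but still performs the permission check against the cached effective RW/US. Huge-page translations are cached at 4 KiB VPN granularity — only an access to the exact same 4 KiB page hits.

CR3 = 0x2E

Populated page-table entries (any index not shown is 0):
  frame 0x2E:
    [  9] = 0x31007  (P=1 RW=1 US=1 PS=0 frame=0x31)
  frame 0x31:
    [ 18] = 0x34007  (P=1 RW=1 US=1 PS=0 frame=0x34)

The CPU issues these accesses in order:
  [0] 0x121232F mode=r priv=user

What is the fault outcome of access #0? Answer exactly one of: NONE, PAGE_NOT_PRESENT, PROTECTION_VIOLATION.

Walk each access:
#0 VA=0x121232F (r,user):
  [0] read 0x2E idx=9: raw=0x31007 flags P=1 W=1 U=1 S=0
  [1] read 0x31 idx=18: raw=0x34007 flags P=1 W=1 U=1 S=0
  ✓ 0x3432F  — 2 lookups

Access #0 fault: NONE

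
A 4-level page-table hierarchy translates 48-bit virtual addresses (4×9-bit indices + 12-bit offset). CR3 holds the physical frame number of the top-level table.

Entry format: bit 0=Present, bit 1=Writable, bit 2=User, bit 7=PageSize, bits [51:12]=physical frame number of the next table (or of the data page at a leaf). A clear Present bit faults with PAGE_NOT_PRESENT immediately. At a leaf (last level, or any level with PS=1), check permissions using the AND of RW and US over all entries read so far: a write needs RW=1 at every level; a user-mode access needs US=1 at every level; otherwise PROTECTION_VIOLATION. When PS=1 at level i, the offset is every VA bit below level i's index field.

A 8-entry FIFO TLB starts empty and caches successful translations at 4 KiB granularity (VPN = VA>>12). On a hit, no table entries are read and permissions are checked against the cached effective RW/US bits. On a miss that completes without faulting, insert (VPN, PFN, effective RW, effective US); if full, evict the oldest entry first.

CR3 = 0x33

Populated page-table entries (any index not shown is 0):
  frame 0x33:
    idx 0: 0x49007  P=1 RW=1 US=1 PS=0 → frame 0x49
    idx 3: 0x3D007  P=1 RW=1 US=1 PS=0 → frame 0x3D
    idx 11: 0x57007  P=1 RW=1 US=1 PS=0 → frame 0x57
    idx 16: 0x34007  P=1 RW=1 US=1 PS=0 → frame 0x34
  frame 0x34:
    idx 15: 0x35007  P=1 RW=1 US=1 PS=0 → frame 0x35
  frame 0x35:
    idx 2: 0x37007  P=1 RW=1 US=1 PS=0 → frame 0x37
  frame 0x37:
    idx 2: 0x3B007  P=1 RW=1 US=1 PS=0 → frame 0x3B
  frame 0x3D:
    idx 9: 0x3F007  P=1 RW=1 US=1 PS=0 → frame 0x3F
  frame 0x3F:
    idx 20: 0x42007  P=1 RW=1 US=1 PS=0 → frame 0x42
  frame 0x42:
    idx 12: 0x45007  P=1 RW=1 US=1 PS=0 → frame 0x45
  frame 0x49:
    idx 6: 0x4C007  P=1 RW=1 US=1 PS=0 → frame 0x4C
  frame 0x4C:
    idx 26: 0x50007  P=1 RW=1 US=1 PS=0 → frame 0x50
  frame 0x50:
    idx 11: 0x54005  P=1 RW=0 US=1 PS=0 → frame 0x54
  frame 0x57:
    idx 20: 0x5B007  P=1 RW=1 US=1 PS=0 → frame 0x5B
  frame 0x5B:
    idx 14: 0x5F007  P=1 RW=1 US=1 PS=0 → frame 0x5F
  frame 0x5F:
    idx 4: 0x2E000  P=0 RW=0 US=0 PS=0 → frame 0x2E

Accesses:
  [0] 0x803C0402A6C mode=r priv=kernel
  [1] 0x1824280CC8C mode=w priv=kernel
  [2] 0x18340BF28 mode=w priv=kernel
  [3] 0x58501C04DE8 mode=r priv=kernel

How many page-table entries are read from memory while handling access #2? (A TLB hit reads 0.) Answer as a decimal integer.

Walk each access:
#0 VA=0x803C0402A6C (r,kernel):
  lvl0: tbl 0x33, slot 16 ⇒ 0x34007 (P1/RW1/US1/PS0)
  lvl1: tbl 0x34, slot 15 ⇒ 0x35007 (P1/RW1/US1/PS0)
  lvl2: tbl 0x35, slot 2 ⇒ 0x37007 (P1/RW1/US1/PS0)
  lvl3: tbl 0x37, slot 2 ⇒ 0x3B007 (P1/RW1/US1/PS0)
  ⇒ phys 0x3BA6C  [4 reads]
#1 VA=0x1824280CC8C (w,kernel):
  lvl0: tbl 0x33, slot 3 ⇒ 0x3D007 (P1/RW1/US1/PS0)
  lvl1: tbl 0x3D, slot 9 ⇒ 0x3F007 (P1/RW1/US1/PS0)
  lvl2: tbl 0x3F, slot 20 ⇒ 0x42007 (P1/RW1/US1/PS0)
  lvl3: tbl 0x42, slot 12 ⇒ 0x45007 (P1/RW1/US1/PS0)
  ⇒ phys 0x45C8C  [4 reads]
#2 VA=0x18340BF28 (w,kernel):
  lvl0: tbl 0x33, slot 0 ⇒ 0x49007 (P1/RW1/US1/PS0)
  lvl1: tbl 0x49, slot 6 ⇒ 0x4C007 (P1/RW1/US1/PS0)
  lvl2: tbl 0x4C, slot 26 ⇒ 0x50007 (P1/RW1/US1/PS0)
  lvl3: tbl 0x50, slot 11 ⇒ 0x54005 (P1/RW0/US1/PS0)
  → PROTECTION_VIOLATION  (4 entries read)
#3 VA=0x58501C04DE8 (r,kernel):
  lvl0: tbl 0x33, slot 11 ⇒ 0x57007 (P1/RW1/US1/PS0)
  lvl1: tbl 0x57, slot 20 ⇒ 0x5B007 (P1/RW1/US1/PS0)
  lvl2: tbl 0x5B, slot 14 ⇒ 0x5F007 (P1/RW1/US1/PS0)
  lvl3: tbl 0x5F, slot 4 ⇒ 0x2E000 (P0/RW0/US0/PS0)
  → PAGE_NOT_PRESENT  (4 entries read)

Entries read for #2: 4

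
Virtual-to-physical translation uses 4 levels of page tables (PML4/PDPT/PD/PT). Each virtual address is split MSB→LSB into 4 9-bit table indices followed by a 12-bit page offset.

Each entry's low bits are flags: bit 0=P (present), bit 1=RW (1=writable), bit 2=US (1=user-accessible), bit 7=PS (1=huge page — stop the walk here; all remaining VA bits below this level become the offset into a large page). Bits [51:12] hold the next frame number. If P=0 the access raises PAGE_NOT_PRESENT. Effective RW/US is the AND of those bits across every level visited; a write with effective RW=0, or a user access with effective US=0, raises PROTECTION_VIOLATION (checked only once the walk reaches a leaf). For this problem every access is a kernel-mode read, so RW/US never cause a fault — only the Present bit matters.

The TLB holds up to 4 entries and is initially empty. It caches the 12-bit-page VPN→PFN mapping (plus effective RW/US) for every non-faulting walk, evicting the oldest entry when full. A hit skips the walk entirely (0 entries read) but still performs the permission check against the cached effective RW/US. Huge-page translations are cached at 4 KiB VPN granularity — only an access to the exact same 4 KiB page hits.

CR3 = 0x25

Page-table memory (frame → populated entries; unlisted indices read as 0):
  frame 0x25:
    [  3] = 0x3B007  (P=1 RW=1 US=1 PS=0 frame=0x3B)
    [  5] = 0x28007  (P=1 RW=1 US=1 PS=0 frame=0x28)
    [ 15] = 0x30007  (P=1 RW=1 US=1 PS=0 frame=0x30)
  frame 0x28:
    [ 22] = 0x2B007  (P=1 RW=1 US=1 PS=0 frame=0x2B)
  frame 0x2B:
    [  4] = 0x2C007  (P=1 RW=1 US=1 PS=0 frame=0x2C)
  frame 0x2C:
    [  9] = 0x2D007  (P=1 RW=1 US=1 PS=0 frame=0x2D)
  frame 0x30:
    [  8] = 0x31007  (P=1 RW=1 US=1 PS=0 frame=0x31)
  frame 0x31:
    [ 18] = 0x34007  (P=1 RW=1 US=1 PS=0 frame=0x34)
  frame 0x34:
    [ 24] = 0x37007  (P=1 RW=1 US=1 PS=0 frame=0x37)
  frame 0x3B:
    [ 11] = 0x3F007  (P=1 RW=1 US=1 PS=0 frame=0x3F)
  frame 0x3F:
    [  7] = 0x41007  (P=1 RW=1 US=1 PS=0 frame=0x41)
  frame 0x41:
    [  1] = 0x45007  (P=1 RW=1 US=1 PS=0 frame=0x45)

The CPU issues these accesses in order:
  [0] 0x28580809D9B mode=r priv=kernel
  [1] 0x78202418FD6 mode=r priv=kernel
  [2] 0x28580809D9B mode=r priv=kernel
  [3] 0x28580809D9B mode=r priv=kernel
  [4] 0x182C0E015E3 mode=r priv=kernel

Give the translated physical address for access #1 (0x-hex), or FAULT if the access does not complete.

Walk each access:
#0 VA=0x28580809D9B (r,kernel):
  [0] read 0x25 idx=5: raw=0x28007 flags P=1 W=1 U=1 S=0
  [1] read 0x28 idx=22: raw=0x2B007 flags P=1 W=1 U=1 S=0
  [2] read 0x2B idx=4: raw=0x2C007 flags P=1 W=1 U=1 S=0
  [3] read 0x2C idx=9: raw=0x2D007 flags P=1 W=1 U=1 S=0
  ✓ 0x2DD9B  — 4 lookups
#1 VA=0x78202418FD6 (r,kernel):
  [0] read 0x25 idx=15: raw=0x30007 flags P=1 W=1 U=1 S=0
  [1] read 0x30 idx=8: raw=0x31007 flags P=1 W=1 U=1 S=0
  [2] read 0x31 idx=18: raw=0x34007 flags P=1 W=1 U=1 S=0
  [3] read 0x34 idx=24: raw=0x37007 flags P=1 W=1 U=1 S=0
  ✓ 0x37FD6  — 4 lookups
#2 VA=0x28580809D9B (r,kernel):
  TLB hit vpn=0x28580809 → PA=0x2DD9B
#3 VA=0x28580809D9B (r,kernel):
  TLB hit vpn=0x28580809 → PA=0x2DD9B
#4 VA=0x182C0E015E3 (r,kernel):
  [0] read 0x25 idx=3: raw=0x3B007 flags P=1 W=1 U=1 S=0
  [1] read 0x3B idx=11: raw=0x3F007 flags P=1 W=1 U=1 S=0
  [2] read 0x3F idx=7: raw=0x41007 flags P=1 W=1 U=1 S=0
  [3] read 0x41 idx=1: raw=0x45007 flags P=1 W=1 U=1 S=0
  ✓ 0x455E3  — 4 lookups

Access #1 PA: 0x37FD6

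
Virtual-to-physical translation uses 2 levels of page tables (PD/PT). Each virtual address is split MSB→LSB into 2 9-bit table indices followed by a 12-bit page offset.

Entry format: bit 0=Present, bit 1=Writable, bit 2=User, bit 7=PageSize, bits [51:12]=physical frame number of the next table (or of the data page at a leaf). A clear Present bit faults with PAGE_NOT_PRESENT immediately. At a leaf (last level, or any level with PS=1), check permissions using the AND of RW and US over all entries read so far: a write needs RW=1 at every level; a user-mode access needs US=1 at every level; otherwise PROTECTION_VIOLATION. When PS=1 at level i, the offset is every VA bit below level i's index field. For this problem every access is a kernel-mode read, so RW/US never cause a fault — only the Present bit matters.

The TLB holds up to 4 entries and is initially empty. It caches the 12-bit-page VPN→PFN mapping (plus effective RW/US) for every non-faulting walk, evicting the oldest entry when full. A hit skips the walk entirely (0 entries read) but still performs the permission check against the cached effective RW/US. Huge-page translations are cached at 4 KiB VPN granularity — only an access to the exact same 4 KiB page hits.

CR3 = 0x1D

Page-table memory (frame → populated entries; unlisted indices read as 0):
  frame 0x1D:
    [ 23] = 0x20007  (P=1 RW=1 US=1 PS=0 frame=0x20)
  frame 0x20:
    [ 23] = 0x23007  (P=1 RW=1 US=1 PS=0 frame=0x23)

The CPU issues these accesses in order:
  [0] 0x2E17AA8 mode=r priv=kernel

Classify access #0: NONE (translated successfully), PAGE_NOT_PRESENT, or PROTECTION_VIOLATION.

Walk each access:
#0 VA=0x2E17AA8 (r,kernel):
  L0 @0x1D[23] → 0x20007  P=1,RW=1,US=1,PS=0
  L1 @0x20[23] → 0x23007  P=1,RW=1,US=1,PS=0
  → PA=0x23AA8  (2 entries read)

Access #0 fault: NONE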